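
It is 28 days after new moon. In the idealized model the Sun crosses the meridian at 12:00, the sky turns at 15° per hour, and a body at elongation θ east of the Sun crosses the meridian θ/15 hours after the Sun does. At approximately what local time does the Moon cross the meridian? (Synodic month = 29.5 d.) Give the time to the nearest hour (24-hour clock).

Elongation θ = 360° × 28/29.5 ≈ 341.7°.
The Moon trails the Sun by θ/15 = 341.7/15 ≈ 22.78 hours.
12:00 + 22.78 h ≈ 10:47 → 11:00 to the nearest hour.

11:00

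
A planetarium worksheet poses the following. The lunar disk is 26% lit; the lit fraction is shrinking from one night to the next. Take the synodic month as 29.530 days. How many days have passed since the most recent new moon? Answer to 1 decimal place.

cos θ = 1 − 2f = 0.480, giving a principal value of 61.3°.
A waning Moon lies in 180°–360°, so θ = 360° − 61.3° = 298.7°.
Age = 29.530 × 298.7°/360° ≈ 24.50 days.

24.5 days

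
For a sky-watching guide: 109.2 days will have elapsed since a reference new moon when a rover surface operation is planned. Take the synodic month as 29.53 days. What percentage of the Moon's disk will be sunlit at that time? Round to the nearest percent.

109.2 d spans 3 complete synodic months (3 × 29.53 = 88.59 d) plus 20.61 d.
The Moon has covered 20.61/29.53 of its cycle, so θ ≈ 360° × 20.61/29.53 = 251.3°.
cos 251.3° = (-0.321), so f = (1 − (-0.321))/2 = 0.661, so 66%.

66%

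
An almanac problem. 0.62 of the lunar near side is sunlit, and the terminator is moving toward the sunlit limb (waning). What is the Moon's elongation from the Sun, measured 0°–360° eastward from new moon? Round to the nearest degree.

Invert f = (1 − cos θ)/2 to get cos θ = 1 − 2(0.62) = -0.240, hence θ₀ = arccos -0.240 = 103.9°.
A waning Moon lies in 180°–360°, so θ = 360° − 103.9° = 256.1°.

256°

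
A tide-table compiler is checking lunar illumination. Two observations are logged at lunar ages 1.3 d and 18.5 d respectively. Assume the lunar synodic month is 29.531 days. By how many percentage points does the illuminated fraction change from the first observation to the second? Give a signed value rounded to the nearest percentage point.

+83 percentage points

First observation: θ = 360°·1.3/29.531 = 15.8°, so f = 0.019.
Second observation: θ = 225.5°, f = 0.850.
Δf = 0.850 − 0.019 = +0.831, i.e. +83 pp.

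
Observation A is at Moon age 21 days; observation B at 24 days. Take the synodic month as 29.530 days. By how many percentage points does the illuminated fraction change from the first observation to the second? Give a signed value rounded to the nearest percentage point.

-31 percentage points

θ₁ = 360° × 21/29.530 = 256.0°, f₁ = (1 − cos θ₁)/2 = 0.621.
θ₂ = 360° × 24/29.530 = 292.6°, f₂ = (1 − cos θ₂)/2 = 0.308.
Change = f₂ − f₁ = -0.313 → -31 percentage points.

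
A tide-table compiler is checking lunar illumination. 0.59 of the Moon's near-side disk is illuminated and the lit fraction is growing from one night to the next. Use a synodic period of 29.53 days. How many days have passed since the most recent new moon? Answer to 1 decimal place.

8.2 days

Invert f = (1 − cos θ)/2 to get cos θ = 1 − 2(0.59) = -0.180, hence θ₀ = arccos -0.180 = 100.4°.
The Moon is waxing (0°–180°), so θ = 100.4° directly.
At 360°/29.53 d per day, 100.4° corresponds to 8.23 days.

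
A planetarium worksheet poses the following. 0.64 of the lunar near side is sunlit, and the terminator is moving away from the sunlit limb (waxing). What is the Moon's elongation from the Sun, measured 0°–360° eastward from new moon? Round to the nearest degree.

From f = (1 − cos θ)/2: cos θ = 1 − 2×0.64 = -0.280; arccos → 106.3°.
Waxing ⇒ before full, so θ = 106.3°.

106°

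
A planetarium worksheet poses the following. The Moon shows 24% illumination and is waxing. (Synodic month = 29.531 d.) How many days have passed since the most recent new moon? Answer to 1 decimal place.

4.8 days

From f = (1 − cos θ)/2: cos θ = 1 − 2×0.24 = 0.520; arccos → 58.7°.
The Moon is waxing (0°–180°), so θ = 58.7° directly.
Age = 29.531 × 58.7°/360° ≈ 4.81 days.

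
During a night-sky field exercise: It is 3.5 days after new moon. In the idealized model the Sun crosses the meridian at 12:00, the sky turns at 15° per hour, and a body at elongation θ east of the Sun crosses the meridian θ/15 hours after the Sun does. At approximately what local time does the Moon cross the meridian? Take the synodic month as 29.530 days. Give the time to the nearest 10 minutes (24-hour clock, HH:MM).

Elongation θ = 360° × 3.5/29.530 ≈ 42.7°.
The Moon trails the Sun by θ/15 = 42.7/15 ≈ 2.84 hours.
12:00 + 2.845 h ≈ 14:51 → 14:50 to the nearest ten minutes.

14:50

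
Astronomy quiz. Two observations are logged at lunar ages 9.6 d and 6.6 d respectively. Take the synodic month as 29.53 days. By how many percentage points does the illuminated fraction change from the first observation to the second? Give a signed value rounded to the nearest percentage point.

θ₁ = 360° × 9.6/29.53 = 117.0°, f₁ = (1 − cos θ₁)/2 = 0.727.
θ₂ = 360° × 6.6/29.53 = 80.5°, f₂ = (1 − cos θ₂)/2 = 0.417.
Change = f₂ − f₁ = -0.310 → -31 percentage points.

-31 pp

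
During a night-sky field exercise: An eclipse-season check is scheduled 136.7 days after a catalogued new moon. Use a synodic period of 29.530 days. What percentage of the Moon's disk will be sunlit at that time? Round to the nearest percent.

84%

136.7/29.530 = 4.629 lunations, so 4 complete cycles and 18.58 d into the next.
The Moon has covered 18.58/29.530 of its cycle, so θ ≈ 360° × 18.58/29.530 = 226.5°.
Illuminated fraction = (1 − cos 226.5°)/2 = (1 − (-0.688))/2 ≈ 0.844, so 84%.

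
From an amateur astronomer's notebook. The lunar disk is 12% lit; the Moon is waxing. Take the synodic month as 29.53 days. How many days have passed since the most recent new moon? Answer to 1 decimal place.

3.3 days

cos θ = 1 − 2f = 0.760, giving a principal value of 40.5°.
Waxing ⇒ before full, so θ = 40.5°.
At 360°/29.53 d per day, 40.5° corresponds to 3.33 days.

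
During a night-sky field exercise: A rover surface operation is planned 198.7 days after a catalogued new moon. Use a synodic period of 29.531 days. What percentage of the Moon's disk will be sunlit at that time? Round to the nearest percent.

57%

198.7 d spans 6 complete synodic months (6 × 29.531 = 177.19 d) plus 21.51 d.
Phase angle: θ = 360°·(21.51 d)/(29.531 d) = 262.3°.
cos 262.3° = (-0.135), so f = (1 − (-0.135))/2 = 0.567, so 57%.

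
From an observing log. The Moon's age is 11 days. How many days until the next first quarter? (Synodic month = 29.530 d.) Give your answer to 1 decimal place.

25.9 days

First quarter occurs at elongation 90°, i.e. at age 29.530 × 90/360 = 7.383 d.
This lunation's first quarter (7.383 d) has passed, so add one period: 36.913 − 11 = 25.913 days.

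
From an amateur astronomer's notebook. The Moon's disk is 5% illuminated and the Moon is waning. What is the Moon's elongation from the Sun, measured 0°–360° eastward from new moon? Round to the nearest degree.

From f = (1 − cos θ)/2: cos θ = 1 − 2×0.05 = 0.900; arccos → 25.8°.
Since the Moon is past full (waning), take the reflex angle: θ = 360° − 25.8° = 334.2°.

334°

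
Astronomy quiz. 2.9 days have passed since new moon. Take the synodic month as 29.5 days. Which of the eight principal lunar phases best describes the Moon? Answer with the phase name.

waxing crescent

θ ≈ 360° × 2.9/29.5 = 35°, which falls in the waxing crescent sector.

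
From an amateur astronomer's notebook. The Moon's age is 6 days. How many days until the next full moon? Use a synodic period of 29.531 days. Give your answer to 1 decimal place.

8.8 days

Full moon is 0.5 of the way through the cycle: age 0.5 × 29.531 = 14.765 d.
That is 14.765 − 6 = 8.765 days ahead.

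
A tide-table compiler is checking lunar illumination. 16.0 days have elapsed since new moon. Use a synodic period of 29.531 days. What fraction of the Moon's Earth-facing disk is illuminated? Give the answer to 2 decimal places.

0.98

The Moon has covered 16.0/29.531 of its cycle, so θ ≈ 360° × 16.0/29.531 = 195.0°.
cos 195.0° = (-0.966), so f = (1 − (-0.966))/2 = 0.983.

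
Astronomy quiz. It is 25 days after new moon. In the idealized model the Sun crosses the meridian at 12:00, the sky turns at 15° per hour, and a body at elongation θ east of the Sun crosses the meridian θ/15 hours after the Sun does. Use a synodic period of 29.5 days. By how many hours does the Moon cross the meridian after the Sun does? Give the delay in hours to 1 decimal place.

20.3 h

Elongation θ = 360° × 25/29.5 ≈ 305.1°.
Delay after the Sun = 305.1° / (15°/h) ≈ 20.34 h.
So the Moon crosses the meridian 20.34 h after the Sun.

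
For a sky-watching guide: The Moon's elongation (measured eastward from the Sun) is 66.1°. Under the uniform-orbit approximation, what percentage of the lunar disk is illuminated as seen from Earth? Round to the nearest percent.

Half-versine of 66.1°: (1 − 0.405)/2 = 0.297, i.e. 30%.

30%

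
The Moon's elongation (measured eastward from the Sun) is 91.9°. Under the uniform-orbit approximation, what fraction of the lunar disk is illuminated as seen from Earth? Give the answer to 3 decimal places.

Half-versine of 91.9°: (1 − (-0.033))/2 = 0.517.

0.517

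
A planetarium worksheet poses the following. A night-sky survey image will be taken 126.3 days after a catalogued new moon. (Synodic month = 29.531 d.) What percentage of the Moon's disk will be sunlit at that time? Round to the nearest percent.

Reduce mod P: 126.3 − 4×29.531 = 8.18 d into the current lunation.
The Moon has covered 8.18/29.531 of its cycle, so θ ≈ 360° × 8.18/29.531 = 99.7°.
Illuminated fraction = (1 − cos 99.7°)/2 = (1 − (-0.168))/2 ≈ 0.584, so 58%.

58%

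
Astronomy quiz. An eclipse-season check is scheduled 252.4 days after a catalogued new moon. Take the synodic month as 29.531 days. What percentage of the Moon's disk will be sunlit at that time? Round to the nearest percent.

252.4/29.531 = 8.547 lunations, so 8 complete cycles and 16.15 d into the next.
The Moon has covered 16.15/29.531 of its cycle, so θ ≈ 360° × 16.15/29.531 = 196.9°.
cos 196.9° = (-0.957), so f = (1 − (-0.957))/2 = 0.978, so 98%.

98%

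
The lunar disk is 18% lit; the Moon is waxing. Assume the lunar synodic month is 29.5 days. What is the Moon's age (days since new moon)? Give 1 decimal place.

4.1 days

From f = (1 − cos θ)/2: cos θ = 1 − 2×0.18 = 0.640; arccos → 50.2°.
The Moon is waxing (0°–180°), so θ = 50.2° directly.
Age = 29.5 × 50.2°/360° ≈ 4.11 days.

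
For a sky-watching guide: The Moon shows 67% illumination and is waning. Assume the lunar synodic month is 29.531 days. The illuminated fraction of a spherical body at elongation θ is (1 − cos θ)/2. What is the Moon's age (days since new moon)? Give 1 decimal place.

Invert f = (1 − cos θ)/2 to get cos θ = 1 − 2(0.67) = -0.340, hence θ₀ = arccos -0.340 = 109.9°.
Since the Moon is past full (waning), take the reflex angle: θ = 360° − 109.9° = 250.1°.
That fraction of the synodic month is 250.1/360 × 29.531 d ≈ 20.52 d.

20.5 days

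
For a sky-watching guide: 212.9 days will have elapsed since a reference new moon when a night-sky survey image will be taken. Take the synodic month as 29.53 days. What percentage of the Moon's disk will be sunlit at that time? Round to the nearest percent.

37%

Reduce mod P: 212.9 − 7×29.53 = 6.19 d into the current lunation.
Elongation θ = 360° × 6.19/29.53 ≈ 75.5°.
With cos θ = 0.251, the lit fraction is (1 − 0.251)/2 ≈ 0.374, so 37%.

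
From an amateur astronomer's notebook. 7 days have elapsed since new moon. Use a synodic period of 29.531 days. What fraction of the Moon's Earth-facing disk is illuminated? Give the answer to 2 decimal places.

0.46

Phase angle: θ = 360°·(7 d)/(29.531 d) = 85.3°.
With cos θ = 0.081, the lit fraction is (1 − 0.081)/2 ≈ 0.459.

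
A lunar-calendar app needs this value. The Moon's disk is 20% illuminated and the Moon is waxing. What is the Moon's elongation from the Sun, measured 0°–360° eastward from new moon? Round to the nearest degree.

53°

cos θ = 1 − 2f = 0.600, giving a principal value of 53.1°.
Waxing ⇒ before full, so θ = 53.1°.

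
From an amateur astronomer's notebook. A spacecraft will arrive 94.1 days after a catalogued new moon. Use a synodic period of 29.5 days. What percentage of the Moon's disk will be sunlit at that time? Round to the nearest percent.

94.1/29.5 = 3.190 lunations, so 3 complete cycles and 5.60 d into the next.
Elongation θ = 360° × 5.60/29.5 ≈ 68.3°.
cos 68.3° = 0.369, so f = (1 − 0.369)/2 = 0.315, so 32%.

32%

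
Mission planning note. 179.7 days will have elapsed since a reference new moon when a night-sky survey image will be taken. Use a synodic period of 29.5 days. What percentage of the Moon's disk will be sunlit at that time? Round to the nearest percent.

179.7 d spans 6 complete synodic months (6 × 29.5 = 177.00 d) plus 2.70 d.
Phase angle: θ = 360°·(2.70 d)/(29.5 d) = 32.9°.
Illuminated fraction = (1 − cos 32.9°)/2 = (1 − 0.839)/2 ≈ 0.080, so 8%.

8%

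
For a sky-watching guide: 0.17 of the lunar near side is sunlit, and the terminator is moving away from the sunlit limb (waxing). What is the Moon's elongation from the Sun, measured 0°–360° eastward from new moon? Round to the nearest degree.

49°

From f = (1 − cos θ)/2: cos θ = 1 − 2×0.17 = 0.660; arccos → 48.7°.
Waxing ⇒ before full, so θ = 48.7°.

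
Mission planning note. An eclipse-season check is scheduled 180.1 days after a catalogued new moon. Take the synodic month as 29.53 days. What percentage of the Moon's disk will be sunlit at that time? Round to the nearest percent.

9%

Reduce mod P: 180.1 − 6×29.53 = 2.92 d into the current lunation.
The Moon has covered 2.92/29.53 of its cycle, so θ ≈ 360° × 2.92/29.53 = 35.6°.
cos 35.6° = 0.813, so f = (1 − 0.813)/2 = 0.093, so 9%.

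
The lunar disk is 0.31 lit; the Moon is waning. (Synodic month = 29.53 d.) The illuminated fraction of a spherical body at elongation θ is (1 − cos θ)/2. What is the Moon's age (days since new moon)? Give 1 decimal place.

Invert f = (1 − cos θ)/2 to get cos θ = 1 − 2(0.31) = 0.380, hence θ₀ = arccos 0.380 = 67.7°.
Since the Moon is past full (waning), take the reflex angle: θ = 360° − 67.7° = 292.3°.
At 360°/29.53 d per day, 292.3° corresponds to 23.98 days.

24.0 days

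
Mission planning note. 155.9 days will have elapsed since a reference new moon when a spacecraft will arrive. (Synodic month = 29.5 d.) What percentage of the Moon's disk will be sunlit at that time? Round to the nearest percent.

61%

155.9 d spans 5 complete synodic months (5 × 29.5 = 147.50 d) plus 8.40 d.
The Moon has covered 8.40/29.5 of its cycle, so θ ≈ 360° × 8.40/29.5 = 102.5°.
cos 102.5° = (-0.217), so f = (1 − (-0.217))/2 = 0.608, so 61%.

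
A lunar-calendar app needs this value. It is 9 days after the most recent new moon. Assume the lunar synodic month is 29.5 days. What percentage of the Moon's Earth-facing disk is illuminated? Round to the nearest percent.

67%

Elongation θ = 360° × 9/29.5 ≈ 109.8°.
Illuminated fraction = (1 − cos 109.8°)/2 = (1 − (-0.339))/2 ≈ 0.670, so 67%.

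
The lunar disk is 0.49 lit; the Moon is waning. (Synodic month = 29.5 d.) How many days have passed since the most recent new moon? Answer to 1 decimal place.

From f = (1 − cos θ)/2: cos θ = 1 − 2×0.49 = 0.020; arccos → 88.9°.
Waning ⇒ past full, so θ = 360° − 88.9° = 271.1°.
Age = 29.5 × 271.1°/360° ≈ 22.22 days.

22.2 days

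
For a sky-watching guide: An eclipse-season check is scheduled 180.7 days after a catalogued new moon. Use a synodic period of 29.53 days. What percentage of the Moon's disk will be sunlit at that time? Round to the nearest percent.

Reduce mod P: 180.7 − 6×29.53 = 3.52 d into the current lunation.
Elongation θ = 360° × 3.52/29.53 ≈ 42.9°.
With cos θ = 0.732, the lit fraction is (1 − 0.732)/2 ≈ 0.134, so 13%.

13%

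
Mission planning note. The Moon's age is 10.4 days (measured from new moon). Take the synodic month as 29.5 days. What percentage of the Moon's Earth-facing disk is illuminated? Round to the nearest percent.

The Moon has covered 10.4/29.5 of its cycle, so θ ≈ 360° × 10.4/29.5 = 126.9°.
With cos θ = (-0.601), the lit fraction is (1 − (-0.601))/2 ≈ 0.800, so 80%.

80%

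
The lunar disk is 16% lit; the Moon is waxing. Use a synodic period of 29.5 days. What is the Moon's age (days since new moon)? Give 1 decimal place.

3.9 days

Invert f = (1 − cos θ)/2 to get cos θ = 1 − 2(0.16) = 0.680, hence θ₀ = arccos 0.680 = 47.2°.
Before full moon the principal value applies: θ = 47.2°.
At 360°/29.5 d per day, 47.2° corresponds to 3.86 days.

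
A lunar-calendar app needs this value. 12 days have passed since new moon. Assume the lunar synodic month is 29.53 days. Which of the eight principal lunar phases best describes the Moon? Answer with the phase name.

waxing gibbous

At 12/29.53 of the cycle, θ ≈ 146° — the waxing gibbous range.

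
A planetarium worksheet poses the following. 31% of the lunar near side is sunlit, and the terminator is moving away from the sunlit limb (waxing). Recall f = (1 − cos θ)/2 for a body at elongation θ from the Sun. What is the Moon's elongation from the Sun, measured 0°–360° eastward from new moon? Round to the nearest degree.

From f = (1 − cos θ)/2: cos θ = 1 − 2×0.31 = 0.380; arccos → 67.7°.
Waxing ⇒ before full, so θ = 67.7°.

68°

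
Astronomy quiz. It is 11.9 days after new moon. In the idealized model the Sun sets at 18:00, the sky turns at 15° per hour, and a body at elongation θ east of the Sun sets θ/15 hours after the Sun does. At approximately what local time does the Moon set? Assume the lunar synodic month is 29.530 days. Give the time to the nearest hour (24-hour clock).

Phase angle: θ = 360°·(11.9 d)/(29.530 d) = 145.1°.
Delay after the Sun = 145.1° / (15°/h) ≈ 9.67 h.
18:00 + 9.67 h ≈ 03:40 → 04:00 to the nearest hour.

04:00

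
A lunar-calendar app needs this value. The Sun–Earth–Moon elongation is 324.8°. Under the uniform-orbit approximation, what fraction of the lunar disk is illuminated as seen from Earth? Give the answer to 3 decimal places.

Half-versine of 324.8°: (1 − 0.817)/2 = 0.091.

0.091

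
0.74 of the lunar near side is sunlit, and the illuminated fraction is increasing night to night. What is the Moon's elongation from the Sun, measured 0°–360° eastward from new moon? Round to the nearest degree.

119°

Invert f = (1 − cos θ)/2 to get cos θ = 1 − 2(0.74) = -0.480, hence θ₀ = arccos -0.480 = 118.7°.
The Moon is waxing (0°–180°), so θ = 118.7° directly.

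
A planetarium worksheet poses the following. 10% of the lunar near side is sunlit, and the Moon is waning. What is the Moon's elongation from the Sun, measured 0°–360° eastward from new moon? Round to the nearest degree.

323°

From f = (1 − cos θ)/2: cos θ = 1 − 2×0.10 = 0.800; arccos → 36.9°.
A waning Moon lies in 180°–360°, so θ = 360° − 36.9° = 323.1°.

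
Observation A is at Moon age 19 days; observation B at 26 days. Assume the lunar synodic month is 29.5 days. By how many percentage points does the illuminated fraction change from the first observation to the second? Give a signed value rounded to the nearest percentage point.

-68 pp

First observation: θ = 360°·19/29.5 = 231.9°, so f = 0.809.
Second observation: θ = 317.3°, f = 0.133.
Δf = 0.133 − 0.809 = -0.676, i.e. -68 pp.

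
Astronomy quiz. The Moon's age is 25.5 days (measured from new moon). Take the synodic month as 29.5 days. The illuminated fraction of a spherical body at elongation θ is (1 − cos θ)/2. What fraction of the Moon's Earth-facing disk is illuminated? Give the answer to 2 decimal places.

0.17

Elongation θ = 360° × 25.5/29.5 ≈ 311.2°.
cos 311.2° = 0.659, so f = (1 − 0.659)/2 = 0.171.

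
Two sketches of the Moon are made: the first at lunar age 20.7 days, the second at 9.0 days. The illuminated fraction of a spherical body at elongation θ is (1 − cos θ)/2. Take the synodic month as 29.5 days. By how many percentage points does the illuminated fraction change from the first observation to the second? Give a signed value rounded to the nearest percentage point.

+2 percentage points

First observation: θ = 360°·20.7/29.5 = 252.6°, so f = 0.649.
Second observation: θ = 109.8°, f = 0.670.
Δf = 0.670 − 0.649 = +0.020, i.e. +2 pp.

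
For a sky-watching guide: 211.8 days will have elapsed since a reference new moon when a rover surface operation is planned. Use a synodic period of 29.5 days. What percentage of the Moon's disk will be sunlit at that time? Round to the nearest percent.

29%

211.8/29.5 = 7.180 lunations, so 7 complete cycles and 5.30 d into the next.
Phase angle: θ = 360°·(5.30 d)/(29.5 d) = 64.7°.
With cos θ = 0.428, the lit fraction is (1 − 0.428)/2 ≈ 0.286, so 29%.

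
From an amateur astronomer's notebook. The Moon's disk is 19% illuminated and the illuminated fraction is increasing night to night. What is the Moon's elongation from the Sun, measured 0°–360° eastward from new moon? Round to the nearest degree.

52°

From f = (1 − cos θ)/2: cos θ = 1 − 2×0.19 = 0.620; arccos → 51.7°.
The Moon is waxing (0°–180°), so θ = 51.7° directly.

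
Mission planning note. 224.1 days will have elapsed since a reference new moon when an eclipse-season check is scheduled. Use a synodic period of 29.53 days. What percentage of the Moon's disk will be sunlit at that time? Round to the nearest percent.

224.1 d spans 7 complete synodic months (7 × 29.53 = 206.71 d) plus 17.39 d.
Phase angle: θ = 360°·(17.39 d)/(29.53 d) = 212.0°.
Illuminated fraction = (1 − cos 212.0°)/2 = (1 − (-0.848))/2 ≈ 0.924, so 92%.

92%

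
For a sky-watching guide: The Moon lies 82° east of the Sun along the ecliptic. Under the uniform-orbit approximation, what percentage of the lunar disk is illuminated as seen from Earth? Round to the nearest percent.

Half-versine of 82°: (1 − 0.139)/2 = 0.430, i.e. 43%.

43%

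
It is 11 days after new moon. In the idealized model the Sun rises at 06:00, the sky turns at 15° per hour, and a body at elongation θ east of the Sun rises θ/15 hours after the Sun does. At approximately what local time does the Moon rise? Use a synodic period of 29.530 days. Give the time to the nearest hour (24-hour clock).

15:00

Elongation θ = 360° × 11/29.530 ≈ 134.1°.
The Moon trails the Sun by θ/15 = 134.1/15 ≈ 8.94 hours.
06:00 + 8.94 h ≈ 14:56 → 15:00 to the nearest hour.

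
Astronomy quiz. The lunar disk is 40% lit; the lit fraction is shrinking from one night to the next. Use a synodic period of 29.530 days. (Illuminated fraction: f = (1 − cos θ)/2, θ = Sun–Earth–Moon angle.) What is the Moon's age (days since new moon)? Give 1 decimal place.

cos θ = 1 − 2f = 0.200, giving a principal value of 78.5°.
Waning ⇒ past full, so θ = 360° − 78.5° = 281.5°.
At 360°/29.530 d per day, 281.5° corresponds to 23.09 days.

23.1 days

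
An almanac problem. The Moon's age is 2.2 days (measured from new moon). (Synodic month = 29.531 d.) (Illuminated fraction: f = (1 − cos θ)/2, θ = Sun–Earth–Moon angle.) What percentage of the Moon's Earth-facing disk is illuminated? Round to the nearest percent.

Elongation θ = 360° × 2.2/29.531 ≈ 26.8°.
With cos θ = 0.892, the lit fraction is (1 − 0.892)/2 ≈ 0.054, so 5%.

5%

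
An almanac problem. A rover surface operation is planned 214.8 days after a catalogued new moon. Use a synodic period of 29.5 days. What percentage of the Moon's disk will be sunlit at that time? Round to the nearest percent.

214.8 d spans 7 complete synodic months (7 × 29.5 = 206.50 d) plus 8.30 d.
Phase angle: θ = 360°·(8.30 d)/(29.5 d) = 101.3°.
cos 101.3° = (-0.196), so f = (1 − (-0.196))/2 = 0.598, so 60%.

60%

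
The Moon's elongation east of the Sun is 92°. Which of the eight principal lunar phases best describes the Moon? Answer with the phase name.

first quarter

The first quarter sector spans roughly 68°–112°; 92° falls inside it.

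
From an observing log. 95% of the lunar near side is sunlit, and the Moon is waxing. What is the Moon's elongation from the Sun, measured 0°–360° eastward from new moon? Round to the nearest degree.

Invert f = (1 − cos θ)/2 to get cos θ = 1 − 2(0.95) = -0.900, hence θ₀ = arccos -0.900 = 154.2°.
The Moon is waxing (0°–180°), so θ = 154.2° directly.

154°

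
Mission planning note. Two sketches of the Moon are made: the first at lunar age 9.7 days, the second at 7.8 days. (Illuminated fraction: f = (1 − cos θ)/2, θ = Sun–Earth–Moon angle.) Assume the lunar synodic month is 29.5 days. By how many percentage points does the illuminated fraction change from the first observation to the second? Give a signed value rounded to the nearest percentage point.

-19 percentage points

θ₁ = 360° × 9.7/29.5 = 118.4°, f₁ = (1 − cos θ₁)/2 = 0.738.
θ₂ = 360° × 7.8/29.5 = 95.2°, f₂ = (1 − cos θ₂)/2 = 0.545.
Change = f₂ − f₁ = -0.192 → -19 percentage points.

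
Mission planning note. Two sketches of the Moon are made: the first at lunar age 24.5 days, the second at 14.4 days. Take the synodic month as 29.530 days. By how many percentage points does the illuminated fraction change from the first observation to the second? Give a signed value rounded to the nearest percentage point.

+74 percentage points

θ₁ = 360° × 24.5/29.530 = 298.7°, f₁ = (1 − cos θ₁)/2 = 0.260.
θ₂ = 360° × 14.4/29.530 = 175.6°, f₂ = (1 − cos θ₂)/2 = 0.998.
Change = f₂ − f₁ = +0.738 → +74 percentage points.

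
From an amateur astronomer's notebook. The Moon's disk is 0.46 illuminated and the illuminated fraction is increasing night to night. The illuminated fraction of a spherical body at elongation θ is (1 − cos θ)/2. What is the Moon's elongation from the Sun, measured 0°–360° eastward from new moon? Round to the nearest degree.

85°

From f = (1 − cos θ)/2: cos θ = 1 − 2×0.46 = 0.080; arccos → 85.4°.
Before full moon the principal value applies: θ = 85.4°.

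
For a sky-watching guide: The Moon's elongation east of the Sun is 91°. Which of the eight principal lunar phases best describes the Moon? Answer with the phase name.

first quarter

91° lies in the first quarter sector of the 8-phase cycle.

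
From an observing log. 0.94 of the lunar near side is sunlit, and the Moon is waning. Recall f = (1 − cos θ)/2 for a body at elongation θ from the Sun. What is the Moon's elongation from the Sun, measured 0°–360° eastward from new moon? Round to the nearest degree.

cos θ = 1 − 2f = -0.880, giving a principal value of 151.6°.
Since the Moon is past full (waning), take the reflex angle: θ = 360° − 151.6° = 208.4°.

208°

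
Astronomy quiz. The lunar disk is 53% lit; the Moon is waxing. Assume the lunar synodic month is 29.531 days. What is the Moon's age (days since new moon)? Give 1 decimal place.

cos θ = 1 − 2f = -0.060, giving a principal value of 93.4°.
The Moon is waxing (0°–180°), so θ = 93.4° directly.
At 360°/29.531 d per day, 93.4° corresponds to 7.66 days.

7.7 days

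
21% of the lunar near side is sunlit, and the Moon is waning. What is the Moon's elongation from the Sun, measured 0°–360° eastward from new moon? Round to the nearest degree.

From f = (1 − cos θ)/2: cos θ = 1 − 2×0.21 = 0.580; arccos → 54.5°.
Since the Moon is past full (waning), take the reflex angle: θ = 360° − 54.5° = 305.5°.

305°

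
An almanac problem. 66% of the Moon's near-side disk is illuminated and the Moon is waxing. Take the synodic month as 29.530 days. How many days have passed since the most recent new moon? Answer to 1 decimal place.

8.9 days

cos θ = 1 − 2f = -0.320, giving a principal value of 108.7°.
Before full moon the principal value applies: θ = 108.7°.
At 360°/29.530 d per day, 108.7° corresponds to 8.91 days.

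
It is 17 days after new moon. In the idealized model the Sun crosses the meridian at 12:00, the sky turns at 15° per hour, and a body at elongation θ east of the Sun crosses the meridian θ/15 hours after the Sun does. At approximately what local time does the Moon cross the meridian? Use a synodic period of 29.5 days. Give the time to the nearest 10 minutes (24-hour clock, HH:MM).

Elongation θ = 360° × 17/29.5 ≈ 207.5°.
The Moon trails the Sun by θ/15 = 207.5/15 ≈ 13.83 hours.
12:00 + 13.831 h ≈ 01:50 → 01:50 to the nearest ten minutes.

01:50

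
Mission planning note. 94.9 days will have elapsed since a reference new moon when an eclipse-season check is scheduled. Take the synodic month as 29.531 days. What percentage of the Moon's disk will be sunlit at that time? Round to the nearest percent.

39%

94.9/29.531 = 3.214 lunations, so 3 complete cycles and 6.31 d into the next.
Elongation θ = 360° × 6.31/29.531 ≈ 76.9°.
With cos θ = 0.227, the lit fraction is (1 − 0.227)/2 ≈ 0.387, so 39%.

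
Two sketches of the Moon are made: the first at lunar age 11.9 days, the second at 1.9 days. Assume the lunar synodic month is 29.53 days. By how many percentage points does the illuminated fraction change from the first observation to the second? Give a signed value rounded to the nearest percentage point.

θ₁ = 360° × 11.9/29.53 = 145.1°, f₁ = (1 − cos θ₁)/2 = 0.910.
θ₂ = 360° × 1.9/29.53 = 23.2°, f₂ = (1 − cos θ₂)/2 = 0.040.
Change = f₂ − f₁ = -0.870 → -87 percentage points.

-87 pp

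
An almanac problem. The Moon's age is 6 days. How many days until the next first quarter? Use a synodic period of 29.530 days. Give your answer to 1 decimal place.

1.4 days

First quarter is 0.25 of the way through the cycle: age 0.25 × 29.530 = 7.383 d.
That is 7.383 − 6 = 1.383 days ahead.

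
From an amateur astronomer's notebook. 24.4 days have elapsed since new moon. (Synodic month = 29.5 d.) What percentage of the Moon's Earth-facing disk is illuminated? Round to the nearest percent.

27%

The Moon has covered 24.4/29.5 of its cycle, so θ ≈ 360° × 24.4/29.5 = 297.8°.
cos 297.8° = 0.466, so f = (1 − 0.466)/2 = 0.267, so 27%.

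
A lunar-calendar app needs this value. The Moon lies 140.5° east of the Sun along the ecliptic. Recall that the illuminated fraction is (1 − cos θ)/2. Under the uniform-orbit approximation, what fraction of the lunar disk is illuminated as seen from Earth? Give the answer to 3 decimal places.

Half-versine of 140.5°: (1 − (-0.772))/2 = 0.886.

0.886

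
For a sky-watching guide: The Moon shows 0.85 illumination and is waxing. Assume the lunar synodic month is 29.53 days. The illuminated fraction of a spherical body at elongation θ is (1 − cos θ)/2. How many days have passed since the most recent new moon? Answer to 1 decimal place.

11.0 days

cos θ = 1 − 2f = -0.700, giving a principal value of 134.4°.
Waxing ⇒ before full, so θ = 134.4°.
Age = 29.53 × 134.4°/360° ≈ 11.03 days.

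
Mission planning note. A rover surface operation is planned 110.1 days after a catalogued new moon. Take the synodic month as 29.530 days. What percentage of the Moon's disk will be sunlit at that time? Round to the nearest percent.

Reduce mod P: 110.1 − 3×29.530 = 21.51 d into the current lunation.
The Moon has covered 21.51/29.530 of its cycle, so θ ≈ 360° × 21.51/29.530 = 262.2°.
Illuminated fraction = (1 − cos 262.2°)/2 = (1 − (-0.135))/2 ≈ 0.568, so 57%.

57%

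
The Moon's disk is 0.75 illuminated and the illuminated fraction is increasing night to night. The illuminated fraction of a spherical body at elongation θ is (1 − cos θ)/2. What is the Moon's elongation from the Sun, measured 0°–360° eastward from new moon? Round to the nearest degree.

From f = (1 − cos θ)/2: cos θ = 1 − 2×0.75 = -0.500; arccos → 120.0°.
Waxing ⇒ before full, so θ = 120.0°.

120°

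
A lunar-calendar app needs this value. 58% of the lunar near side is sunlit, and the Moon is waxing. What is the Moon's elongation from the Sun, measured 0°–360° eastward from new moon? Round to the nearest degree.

Invert f = (1 − cos θ)/2 to get cos θ = 1 − 2(0.58) = -0.160, hence θ₀ = arccos -0.160 = 99.2°.
The Moon is waxing (0°–180°), so θ = 99.2° directly.

99°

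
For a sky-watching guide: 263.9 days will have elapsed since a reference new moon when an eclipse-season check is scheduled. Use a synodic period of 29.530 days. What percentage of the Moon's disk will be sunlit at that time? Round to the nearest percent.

Reduce mod P: 263.9 − 8×29.530 = 27.66 d into the current lunation.
Phase angle: θ = 360°·(27.66 d)/(29.530 d) = 337.2°.
Illuminated fraction = (1 − cos 337.2°)/2 = (1 − 0.922)/2 ≈ 0.039, so 4%.

4%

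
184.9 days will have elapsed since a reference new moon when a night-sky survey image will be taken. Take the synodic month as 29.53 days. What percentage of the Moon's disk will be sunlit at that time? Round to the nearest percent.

184.9 d spans 6 complete synodic months (6 × 29.53 = 177.18 d) plus 7.72 d.
Elongation θ = 360° × 7.72/29.53 ≈ 94.1°.
With cos θ = (-0.072), the lit fraction is (1 − (-0.072))/2 ≈ 0.536, so 54%.

54%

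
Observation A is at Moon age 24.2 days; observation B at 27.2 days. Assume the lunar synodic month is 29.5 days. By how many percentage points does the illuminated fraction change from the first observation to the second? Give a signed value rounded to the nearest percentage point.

-23 pp

First observation: θ = 360°·24.2/29.5 = 295.3°, so f = 0.286.
Second observation: θ = 331.9°, f = 0.059.
Δf = 0.059 − 0.286 = -0.227, i.e. -23 pp.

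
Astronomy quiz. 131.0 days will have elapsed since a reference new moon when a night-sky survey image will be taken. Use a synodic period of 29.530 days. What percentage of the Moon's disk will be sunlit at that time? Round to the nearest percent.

131.0 d spans 4 complete synodic months (4 × 29.530 = 118.12 d) plus 12.88 d.
Phase angle: θ = 360°·(12.88 d)/(29.530 d) = 157.0°.
Illuminated fraction = (1 − cos 157.0°)/2 = (1 − (-0.921))/2 ≈ 0.960, so 96%.

96%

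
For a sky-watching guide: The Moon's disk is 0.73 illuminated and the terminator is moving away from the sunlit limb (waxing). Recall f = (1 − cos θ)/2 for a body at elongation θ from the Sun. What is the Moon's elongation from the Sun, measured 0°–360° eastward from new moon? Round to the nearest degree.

117°

Invert f = (1 − cos θ)/2 to get cos θ = 1 − 2(0.73) = -0.460, hence θ₀ = arccos -0.460 = 117.4°.
Before full moon the principal value applies: θ = 117.4°.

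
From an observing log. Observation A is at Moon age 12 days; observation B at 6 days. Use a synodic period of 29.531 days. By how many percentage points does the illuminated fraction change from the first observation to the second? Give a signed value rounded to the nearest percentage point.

-56 pp

First observation: θ = 360°·12/29.531 = 146.3°, so f = 0.916.
Second observation: θ = 73.1°, f = 0.355.
Δf = 0.355 − 0.916 = -0.561, i.e. -56 pp.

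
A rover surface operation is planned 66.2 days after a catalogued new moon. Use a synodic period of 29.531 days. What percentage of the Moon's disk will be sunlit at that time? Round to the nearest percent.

66.2/29.531 = 2.242 lunations, so 2 complete cycles and 7.14 d into the next.
Phase angle: θ = 360°·(7.14 d)/(29.531 d) = 87.0°.
cos 87.0° = 0.052, so f = (1 − 0.052)/2 = 0.474, so 47%.

47%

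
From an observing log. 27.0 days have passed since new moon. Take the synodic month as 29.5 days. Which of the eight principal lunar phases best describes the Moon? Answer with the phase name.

θ ≈ 360° × 27.0/29.5 = 329°, which falls in the waning crescent sector.

waning crescent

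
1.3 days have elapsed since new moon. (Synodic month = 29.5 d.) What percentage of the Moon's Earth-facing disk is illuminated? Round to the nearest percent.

2%

The Moon has covered 1.3/29.5 of its cycle, so θ ≈ 360° × 1.3/29.5 = 15.9°.
cos 15.9° = 0.962, so f = (1 − 0.962)/2 = 0.019, so 2%.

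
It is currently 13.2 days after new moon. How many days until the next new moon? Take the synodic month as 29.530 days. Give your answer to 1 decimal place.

16.3 days

The next new moon completes the synodic month: 29.530 − 13.2 = 16.330 days.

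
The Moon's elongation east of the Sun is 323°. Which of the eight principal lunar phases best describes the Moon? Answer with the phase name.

The waning crescent sector spans roughly 292°–338°; 323° falls inside it.

waning crescent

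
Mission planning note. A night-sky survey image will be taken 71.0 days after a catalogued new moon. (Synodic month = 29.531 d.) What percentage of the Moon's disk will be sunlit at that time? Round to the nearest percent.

71.0 d spans 2 complete synodic months (2 × 29.531 = 59.06 d) plus 11.94 d.
The Moon has covered 11.94/29.531 of its cycle, so θ ≈ 360° × 11.94/29.531 = 145.5°.
Illuminated fraction = (1 − cos 145.5°)/2 = (1 − (-0.824))/2 ≈ 0.912, so 91%.

91%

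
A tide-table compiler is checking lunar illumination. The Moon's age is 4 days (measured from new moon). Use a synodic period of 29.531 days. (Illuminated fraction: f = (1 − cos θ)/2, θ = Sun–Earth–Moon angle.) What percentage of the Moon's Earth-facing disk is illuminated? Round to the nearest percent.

Elongation θ = 360° × 4/29.531 ≈ 48.8°.
Illuminated fraction = (1 − cos 48.8°)/2 = (1 − 0.659)/2 ≈ 0.170, so 17%.

17%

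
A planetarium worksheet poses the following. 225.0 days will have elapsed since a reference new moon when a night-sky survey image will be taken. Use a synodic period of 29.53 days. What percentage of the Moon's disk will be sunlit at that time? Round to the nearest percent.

87%

Reduce mod P: 225.0 − 7×29.53 = 18.29 d into the current lunation.
Elongation θ = 360° × 18.29/29.53 ≈ 223.0°.
With cos θ = (-0.732), the lit fraction is (1 − (-0.732))/2 ≈ 0.866, so 87%.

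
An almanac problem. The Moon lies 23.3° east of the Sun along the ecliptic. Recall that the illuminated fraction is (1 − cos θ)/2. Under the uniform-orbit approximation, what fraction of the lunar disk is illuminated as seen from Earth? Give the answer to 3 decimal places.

Half-versine of 23.3°: (1 − 0.918)/2 = 0.041.

0.041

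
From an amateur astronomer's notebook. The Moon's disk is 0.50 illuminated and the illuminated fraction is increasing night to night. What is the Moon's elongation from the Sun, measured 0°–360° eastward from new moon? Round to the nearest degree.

cos θ = 1 − 2f = 0.000, giving a principal value of 90.0°.
Before full moon the principal value applies: θ = 90.0°.

90°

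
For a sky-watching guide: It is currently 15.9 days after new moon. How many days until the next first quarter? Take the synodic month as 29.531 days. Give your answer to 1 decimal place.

21.0 days

First quarter occurs at elongation 90°, i.e. at age 29.531 × 90/360 = 7.383 d.
Already past this cycle's first quarter; the next is at 7.383 + 29.531 = 36.914 d, so 36.914 − 15.9 = 21.014 days.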